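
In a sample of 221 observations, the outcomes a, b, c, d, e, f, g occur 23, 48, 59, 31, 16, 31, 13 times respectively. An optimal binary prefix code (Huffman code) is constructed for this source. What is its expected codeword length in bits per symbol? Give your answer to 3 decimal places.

Probabilities are the counts divided by 221.
Repeatedly combine the two least-probable nodes; the expected code length is the sum of the merged weights.
merge 1/17 + 16/221 → 29/221
merge 23/221 + 29/221 → 4/17
merge 31/221 + 31/221 → 62/221
merge 48/221 + 4/17 → 100/221
merge 59/221 + 62/221 → 121/221
merge 100/221 + 121/221 → 1
L = 29/221 + 4/17 + 62/221 + 100/221 + 121/221 + 1 = 45/17 ≈ 2.647 bits/symbol.

2.647 bits/symbol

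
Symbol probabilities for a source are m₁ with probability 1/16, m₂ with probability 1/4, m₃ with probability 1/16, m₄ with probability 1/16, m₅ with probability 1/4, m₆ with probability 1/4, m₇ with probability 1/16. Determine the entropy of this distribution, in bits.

Each probability is a power of 1/2, so log₂(1/p) is an integer.
H = Σ p·log₂(1/p) = 1/16·4 + 1/4·2 + 1/16·4 + 1/16·4 + 1/4·2 + 1/4·2 + 1/16·4 = 2.5 bits.

2.5 bits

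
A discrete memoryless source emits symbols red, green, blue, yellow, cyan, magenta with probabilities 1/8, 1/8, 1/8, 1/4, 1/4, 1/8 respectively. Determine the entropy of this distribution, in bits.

Each probability is a power of 1/2, so log₂(1/p) is an integer.
H = Σ p·log₂(1/p) = 1/8·3 + 1/8·3 + 1/8·3 + 1/4·2 + 1/4·2 + 1/8·3 = 2.5 bits.

2.5 bits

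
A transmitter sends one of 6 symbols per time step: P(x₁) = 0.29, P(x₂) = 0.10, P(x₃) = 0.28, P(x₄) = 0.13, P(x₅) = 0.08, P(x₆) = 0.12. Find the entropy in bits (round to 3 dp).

2.406 bits

H = −Σ pᵢ log₂ pᵢ.
−0.29·log₂(0.29) = 0.5179
−0.10·log₂(0.10) = 0.3322
−0.28·log₂(0.28) = 0.5142
−0.13·log₂(0.13) = 0.3826
−0.08·log₂(0.08) = 0.2915
−0.12·log₂(0.12) = 0.3671
Sum ≈ 2.4055 → 2.406 bits.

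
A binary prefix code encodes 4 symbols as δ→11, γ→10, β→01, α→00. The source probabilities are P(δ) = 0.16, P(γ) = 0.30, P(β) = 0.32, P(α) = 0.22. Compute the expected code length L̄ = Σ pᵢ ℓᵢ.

2 bits/symbol

L̄ = Σ pᵢ·ℓᵢ = 0.16·2 + 0.30·2 + 0.32·2 + 0.22·2 = 2 bits/symbol.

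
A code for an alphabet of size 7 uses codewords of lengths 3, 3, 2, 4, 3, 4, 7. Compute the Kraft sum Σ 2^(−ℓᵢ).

0.7578125

With common denominator 2^7 = 128: Σ 2^(−ℓᵢ) = 16/128 + 16/128 + 32/128 + 8/128 + 16/128 + 8/128 + 1/128 = 97/128 = 0.7578125.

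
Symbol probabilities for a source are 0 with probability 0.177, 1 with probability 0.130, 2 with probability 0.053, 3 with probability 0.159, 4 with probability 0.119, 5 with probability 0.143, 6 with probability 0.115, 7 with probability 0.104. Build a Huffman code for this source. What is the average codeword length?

Repeatedly combine the two least-probable nodes; the expected code length is the sum of the merged weights.
merge 53/1000 + 13/125 → 157/1000
merge 23/200 + 119/1000 → 117/500
merge 13/100 + 143/1000 → 273/1000
merge 157/1000 + 159/1000 → 79/250
merge 177/1000 + 117/500 → 411/1000
merge 273/1000 + 79/250 → 589/1000
merge 411/1000 + 589/1000 → 1
L = 157/1000 + 117/500 + 273/1000 + 79/250 + 411/1000 + 589/1000 + 1 = 149/50 = 2.98 bits/symbol.

2.98 bits/symbol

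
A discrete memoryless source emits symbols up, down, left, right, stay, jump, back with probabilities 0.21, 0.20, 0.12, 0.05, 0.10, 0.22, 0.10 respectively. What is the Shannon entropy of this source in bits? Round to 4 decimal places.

2.6653 bits

H = −Σ pᵢ log₂ pᵢ.
−0.21·log₂(0.21) = 0.4728
−0.20·log₂(0.20) = 0.4644
−0.12·log₂(0.12) = 0.3671
−0.05·log₂(0.05) = 0.2161
−0.10·log₂(0.10) = 0.3322
−0.22·log₂(0.22) = 0.4806
−0.10·log₂(0.10) = 0.3322
Sum ≈ 2.6653 → 2.6653 bits.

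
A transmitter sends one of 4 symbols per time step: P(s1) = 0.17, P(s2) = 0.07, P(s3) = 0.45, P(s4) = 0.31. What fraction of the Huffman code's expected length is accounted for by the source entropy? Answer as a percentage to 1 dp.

97.5%

Entropy H = −Σ p log₂ p ≈ 1.7453 bits.
Huffman merges: 7/100+17/100→6/25; 6/25+31/100→11/20; 9/20+11/20→1. L = 179/100 ≈ 1.7900.
Efficiency = H/L = 1.7453/1.7900 = 97.5%.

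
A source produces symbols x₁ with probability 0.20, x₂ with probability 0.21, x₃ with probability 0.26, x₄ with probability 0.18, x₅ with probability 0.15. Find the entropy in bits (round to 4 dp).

H = −Σ pᵢ log₂ pᵢ.
−0.20·log₂(0.20) = 0.4644
−0.21·log₂(0.21) = 0.4728
−0.26·log₂(0.26) = 0.5053
−0.18·log₂(0.18) = 0.4453
−0.15·log₂(0.15) = 0.4105
Sum ≈ 2.2983 → 2.2983 bits.

2.2983 bits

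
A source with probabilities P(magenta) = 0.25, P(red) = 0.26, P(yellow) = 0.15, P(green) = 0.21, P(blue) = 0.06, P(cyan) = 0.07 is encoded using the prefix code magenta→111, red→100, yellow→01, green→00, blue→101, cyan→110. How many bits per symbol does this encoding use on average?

L̄ = Σ pᵢ·ℓᵢ = 0.25·3 + 0.26·3 + 0.15·2 + 0.21·2 + 0.06·3 + 0.07·3 = 2.64 bits/symbol.

2.64 bits/symbol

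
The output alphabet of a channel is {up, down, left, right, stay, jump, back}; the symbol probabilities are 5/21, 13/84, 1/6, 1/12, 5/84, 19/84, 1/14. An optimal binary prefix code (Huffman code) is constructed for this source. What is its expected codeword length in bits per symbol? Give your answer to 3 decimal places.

Repeatedly combine the two least-probable nodes; the expected code length is the sum of the merged weights.
merge 5/84 + 1/14 → 11/84
merge 1/12 + 11/84 → 3/14
merge 13/84 + 1/6 → 9/28
merge 3/14 + 19/84 → 37/84
merge 5/21 + 9/28 → 47/84
merge 37/84 + 47/84 → 1
L = 11/84 + 3/14 + 9/28 + 37/84 + 47/84 + 1 = 8/3 ≈ 2.667 bits/symbol.

2.667 bits/symbol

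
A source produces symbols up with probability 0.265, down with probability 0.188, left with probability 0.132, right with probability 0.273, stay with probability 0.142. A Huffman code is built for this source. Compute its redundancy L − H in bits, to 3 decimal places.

Entropy H = −Σ p log₂ p ≈ 2.2579 bits.
Huffman merges: 33/250+71/500→137/500; 47/250+53/200→453/1000; 273/1000+137/500→547/1000; 453/1000+547/1000→1. L = 1137/500 ≈ 2.2740.
L − H = 2.2740 − 2.2579 = 0.016 bits.

0.016 bits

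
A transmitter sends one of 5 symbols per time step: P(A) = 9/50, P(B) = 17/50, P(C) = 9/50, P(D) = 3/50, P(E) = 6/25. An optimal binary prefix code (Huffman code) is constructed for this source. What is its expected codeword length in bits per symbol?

2.24 bits/symbol

Repeatedly combine the two least-probable nodes; the expected code length is the sum of the merged weights.
merge 3/50 + 9/50 → 6/25
merge 9/50 + 6/25 → 21/50
merge 6/25 + 17/50 → 29/50
merge 21/50 + 29/50 → 1
L = 6/25 + 21/50 + 29/50 + 1 = 56/25 = 2.24 bits/symbol.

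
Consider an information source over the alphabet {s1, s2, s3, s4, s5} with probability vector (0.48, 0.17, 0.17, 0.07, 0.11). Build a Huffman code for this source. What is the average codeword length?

2.04 bits/symbol

Repeatedly combine the two least-probable nodes; the expected code length is the sum of the merged weights.
merge 7/100 + 11/100 → 9/50
merge 17/100 + 17/100 → 17/50
merge 9/50 + 17/50 → 13/25
merge 12/25 + 13/25 → 1
L = 9/50 + 17/50 + 13/25 + 1 = 51/25 = 2.04 bits/symbol.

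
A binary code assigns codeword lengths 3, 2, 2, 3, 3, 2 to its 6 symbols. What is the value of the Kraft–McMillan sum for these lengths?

1.125

With common denominator 2^3 = 8: Σ 2^(−ℓᵢ) = 1/8 + 2/8 + 2/8 + 1/8 + 1/8 + 2/8 = 9/8 = 1.125.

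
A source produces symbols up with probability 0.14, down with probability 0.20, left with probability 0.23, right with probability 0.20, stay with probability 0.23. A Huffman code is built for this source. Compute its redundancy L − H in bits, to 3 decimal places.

0.039 bits

Entropy H = −Σ p log₂ p ≈ 2.3012 bits.
Huffman merges: 7/50+1/5→17/50; 1/5+23/100→43/100; 23/100+17/50→57/100; 43/100+57/100→1. L = 117/50 ≈ 2.3400.
L − H = 2.3400 − 2.3012 = 0.039 bits.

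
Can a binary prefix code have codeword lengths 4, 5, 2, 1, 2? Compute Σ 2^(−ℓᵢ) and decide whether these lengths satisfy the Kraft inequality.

With common denominator 2^5 = 32: Σ 2^(−ℓᵢ) = 2/32 + 1/32 + 8/32 + 16/32 + 8/32 = 35/32 = 1.09375.
Kraft's inequality requires Σ ≤ 1; here Σ = 1.09375 > 1, so no such prefix code exists.

1.09375; no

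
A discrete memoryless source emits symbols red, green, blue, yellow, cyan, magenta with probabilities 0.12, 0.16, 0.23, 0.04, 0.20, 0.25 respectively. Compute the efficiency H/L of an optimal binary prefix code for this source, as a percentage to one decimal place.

97.9%

Entropy H = −Σ p log₂ p ≈ 2.4279 bits.
Huffman merges: 1/25+3/25→4/25; 4/25+4/25→8/25; 1/5+23/100→43/100; 1/4+8/25→57/100; 43/100+57/100→1. L = 62/25 ≈ 2.4800.
Efficiency = H/L = 2.4279/2.4800 = 97.9%.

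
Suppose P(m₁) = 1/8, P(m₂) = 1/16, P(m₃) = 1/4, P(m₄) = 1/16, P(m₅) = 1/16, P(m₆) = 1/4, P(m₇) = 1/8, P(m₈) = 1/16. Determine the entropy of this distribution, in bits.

Each probability is a power of 1/2, so log₂(1/p) is an integer.
H = Σ p·log₂(1/p) = 1/8·3 + 1/16·4 + 1/4·2 + 1/16·4 + 1/16·4 + 1/4·2 + 1/8·3 + 1/16·4 = 2.75 bits.

2.75 bits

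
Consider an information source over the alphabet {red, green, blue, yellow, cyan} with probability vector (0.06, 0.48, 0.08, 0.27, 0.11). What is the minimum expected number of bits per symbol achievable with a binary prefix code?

1.91 bits/symbol

Repeatedly combine the two least-probable nodes; the expected code length is the sum of the merged weights.
merge 3/50 + 2/25 → 7/50
merge 11/100 + 7/50 → 1/4
merge 1/4 + 27/100 → 13/25
merge 12/25 + 13/25 → 1
L = 7/50 + 1/4 + 13/25 + 1 = 191/100 = 1.91 bits/symbol.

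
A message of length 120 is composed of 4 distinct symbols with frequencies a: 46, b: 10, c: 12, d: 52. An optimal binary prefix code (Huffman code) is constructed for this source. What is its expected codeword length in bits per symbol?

1.75 bits/symbol

Probabilities are the counts divided by 120.
Repeatedly combine the two least-probable nodes; the expected code length is the sum of the merged weights.
merge 1/12 + 1/10 → 11/60
merge 11/60 + 23/60 → 17/30
merge 13/30 + 17/30 → 1
L = 11/60 + 17/30 + 1 = 7/4 = 1.75 bits/symbol.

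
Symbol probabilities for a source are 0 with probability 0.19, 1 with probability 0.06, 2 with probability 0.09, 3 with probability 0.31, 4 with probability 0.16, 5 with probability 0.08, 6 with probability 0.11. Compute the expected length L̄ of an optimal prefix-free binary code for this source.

Repeatedly combine the two least-probable nodes; the expected code length is the sum of the merged weights.
merge 3/50 + 2/25 → 7/50
merge 9/100 + 11/100 → 1/5
merge 7/50 + 4/25 → 3/10
merge 19/100 + 1/5 → 39/100
merge 3/10 + 31/100 → 61/100
merge 39/100 + 61/100 → 1
L = 7/50 + 1/5 + 3/10 + 39/100 + 61/100 + 1 = 66/25 = 2.64 bits/symbol.

2.64 bits/symbol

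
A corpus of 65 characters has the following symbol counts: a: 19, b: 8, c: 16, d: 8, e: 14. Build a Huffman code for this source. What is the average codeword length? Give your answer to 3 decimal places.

Probabilities are the counts divided by 65.
Repeatedly combine the two least-probable nodes; the expected code length is the sum of the merged weights.
merge 8/65 + 8/65 → 16/65
merge 14/65 + 16/65 → 6/13
merge 16/65 + 19/65 → 7/13
merge 6/13 + 7/13 → 1
L = 16/65 + 6/13 + 7/13 + 1 = 146/65 ≈ 2.246 bits/symbol.

2.246 bits/symbol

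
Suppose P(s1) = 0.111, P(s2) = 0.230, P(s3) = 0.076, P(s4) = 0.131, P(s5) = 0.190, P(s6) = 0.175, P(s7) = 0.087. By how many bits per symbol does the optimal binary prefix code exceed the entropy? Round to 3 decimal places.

0.035 bits

Entropy H = −Σ p log₂ p ≈ 2.7081 bits.
Huffman merges: 19/250+87/1000→163/1000; 111/1000+131/1000→121/500; 163/1000+7/40→169/500; 19/100+23/100→21/50; 121/500+169/500→29/50; 21/50+29/50→1. L = 2743/1000 ≈ 2.7430.
L − H = 2.7430 − 2.7081 = 0.035 bits.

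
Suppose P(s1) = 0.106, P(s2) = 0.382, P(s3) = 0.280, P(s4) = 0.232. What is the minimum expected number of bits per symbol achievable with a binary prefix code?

1.956 bits/symbol

Repeatedly combine the two least-probable nodes; the expected code length is the sum of the merged weights.
merge 53/500 + 29/125 → 169/500
merge 7/25 + 169/500 → 309/500
merge 191/500 + 309/500 → 1
L = 169/500 + 309/500 + 1 = 489/250 = 1.956 bits/symbol.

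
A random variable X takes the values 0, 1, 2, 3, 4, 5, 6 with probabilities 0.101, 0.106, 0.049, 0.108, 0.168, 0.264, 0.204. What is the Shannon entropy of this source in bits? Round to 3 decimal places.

2.645 bits

H = −Σ pᵢ log₂ pᵢ.
−0.101·log₂(0.101) = 0.3341
−0.106·log₂(0.106) = 0.3432
−0.049·log₂(0.049) = 0.2132
−0.108·log₂(0.108) = 0.3468
−0.168·log₂(0.168) = 0.4323
−0.264·log₂(0.264) = 0.5072
−0.204·log₂(0.204) = 0.4678
Sum ≈ 2.6447 → 2.645 bits.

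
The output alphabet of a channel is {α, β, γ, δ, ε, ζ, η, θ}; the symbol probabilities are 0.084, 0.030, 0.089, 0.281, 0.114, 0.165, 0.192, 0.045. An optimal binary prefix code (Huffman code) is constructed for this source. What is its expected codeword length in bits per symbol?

Repeatedly combine the two least-probable nodes; the expected code length is the sum of the merged weights.
merge 3/100 + 9/200 → 3/40
merge 3/40 + 21/250 → 159/1000
merge 89/1000 + 57/500 → 203/1000
merge 159/1000 + 33/200 → 81/250
merge 24/125 + 203/1000 → 79/200
merge 281/1000 + 81/250 → 121/200
merge 79/200 + 121/200 → 1
L = 3/40 + 159/1000 + 203/1000 + 81/250 + 79/200 + 121/200 + 1 = 2761/1000 = 2.761 bits/symbol.

2.761 bits/symbol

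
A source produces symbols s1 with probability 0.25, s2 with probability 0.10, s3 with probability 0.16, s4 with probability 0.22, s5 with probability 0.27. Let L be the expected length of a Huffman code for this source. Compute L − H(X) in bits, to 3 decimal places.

0.014 bits

Entropy H = −Σ p log₂ p ≈ 2.2458 bits.
Huffman merges: 1/10+4/25→13/50; 11/50+1/4→47/100; 13/50+27/100→53/100; 47/100+53/100→1. L = 113/50 ≈ 2.2600.
L − H = 2.2600 − 2.2458 = 0.014 bits.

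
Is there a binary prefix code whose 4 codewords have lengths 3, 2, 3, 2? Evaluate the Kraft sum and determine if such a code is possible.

0.75; yes

With common denominator 2^3 = 8: Σ 2^(−ℓᵢ) = 1/8 + 2/8 + 1/8 + 2/8 = 6/8 = 0.75.
Kraft's inequality requires Σ ≤ 1; here Σ = 0.75 ≤ 1, so such a prefix code exists.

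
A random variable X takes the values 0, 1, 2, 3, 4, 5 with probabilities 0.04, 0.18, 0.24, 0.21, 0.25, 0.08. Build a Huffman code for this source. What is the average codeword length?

Repeatedly combine the two least-probable nodes; the expected code length is the sum of the merged weights.
merge 1/25 + 2/25 → 3/25
merge 3/25 + 9/50 → 3/10
merge 21/100 + 6/25 → 9/20
merge 1/4 + 3/10 → 11/20
merge 9/20 + 11/20 → 1
L = 3/25 + 3/10 + 9/20 + 11/20 + 1 = 121/50 = 2.42 bits/symbol.

2.42 bits/symbol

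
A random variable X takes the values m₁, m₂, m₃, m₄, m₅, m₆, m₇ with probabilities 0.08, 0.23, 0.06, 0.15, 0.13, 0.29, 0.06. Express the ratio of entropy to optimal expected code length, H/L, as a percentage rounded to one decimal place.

99.1%

Entropy H = −Σ p log₂ p ≈ 2.5773 bits.
Huffman merges: 3/50+3/50→3/25; 2/25+3/25→1/5; 13/100+3/20→7/25; 1/5+23/100→43/100; 7/25+29/100→57/100; 43/100+57/100→1. L = 13/5 ≈ 2.6000.
Efficiency = H/L = 2.5773/2.6000 = 99.1%.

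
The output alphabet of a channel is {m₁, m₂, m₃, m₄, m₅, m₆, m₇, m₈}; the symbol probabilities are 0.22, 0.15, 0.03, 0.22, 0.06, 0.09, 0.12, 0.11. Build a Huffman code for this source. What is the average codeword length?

2.83 bits/symbol

Repeatedly combine the two least-probable nodes; the expected code length is the sum of the merged weights.
merge 3/100 + 3/50 → 9/100
merge 9/100 + 9/100 → 9/50
merge 11/100 + 3/25 → 23/100
merge 3/20 + 9/50 → 33/100
merge 11/50 + 11/50 → 11/25
merge 23/100 + 33/100 → 14/25
merge 11/25 + 14/25 → 1
L = 9/100 + 9/50 + 23/100 + 33/100 + 11/25 + 14/25 + 1 = 283/100 = 2.83 bits/symbol.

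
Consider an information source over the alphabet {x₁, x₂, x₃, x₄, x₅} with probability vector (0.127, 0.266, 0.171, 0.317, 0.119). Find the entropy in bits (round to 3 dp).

2.213 bits

H = −Σ pᵢ log₂ pᵢ.
−0.127·log₂(0.127) = 0.3781
−0.266·log₂(0.266) = 0.5082
−0.171·log₂(0.171) = 0.4357
−0.317·log₂(0.317) = 0.5254
−0.119·log₂(0.119) = 0.3654
Sum ≈ 2.2128 → 2.213 bits.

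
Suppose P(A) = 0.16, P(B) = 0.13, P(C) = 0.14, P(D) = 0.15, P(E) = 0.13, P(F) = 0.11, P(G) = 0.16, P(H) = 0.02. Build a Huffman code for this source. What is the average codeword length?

Repeatedly combine the two least-probable nodes; the expected code length is the sum of the merged weights.
merge 1/50 + 11/100 → 13/100
merge 13/100 + 13/100 → 13/50
merge 13/100 + 7/50 → 27/100
merge 3/20 + 4/25 → 31/100
merge 4/25 + 13/50 → 21/50
merge 27/100 + 31/100 → 29/50
merge 21/50 + 29/50 → 1
L = 13/100 + 13/50 + 27/100 + 31/100 + 21/50 + 29/50 + 1 = 297/100 = 2.97 bits/symbol.

2.97 bits/symbol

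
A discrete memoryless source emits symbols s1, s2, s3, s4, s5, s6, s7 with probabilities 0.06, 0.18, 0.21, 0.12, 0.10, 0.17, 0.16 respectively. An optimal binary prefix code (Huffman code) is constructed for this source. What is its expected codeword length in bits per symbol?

Repeatedly combine the two least-probable nodes; the expected code length is the sum of the merged weights.
merge 3/50 + 1/10 → 4/25
merge 3/25 + 4/25 → 7/25
merge 4/25 + 17/100 → 33/100
merge 9/50 + 21/100 → 39/100
merge 7/25 + 33/100 → 61/100
merge 39/100 + 61/100 → 1
L = 4/25 + 7/25 + 33/100 + 39/100 + 61/100 + 1 = 277/100 = 2.77 bits/symbol.

2.77 bits/symbol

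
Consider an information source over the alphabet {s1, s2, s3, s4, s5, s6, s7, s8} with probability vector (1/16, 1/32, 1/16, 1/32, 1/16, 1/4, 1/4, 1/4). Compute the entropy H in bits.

Each probability is a power of 1/2, so log₂(1/p) is an integer.
H = Σ p·log₂(1/p) = 1/16·4 + 1/32·5 + 1/16·4 + 1/32·5 + 1/16·4 + 1/4·2 + 1/4·2 + 1/4·2 = 2.5625 bits.

2.5625 bits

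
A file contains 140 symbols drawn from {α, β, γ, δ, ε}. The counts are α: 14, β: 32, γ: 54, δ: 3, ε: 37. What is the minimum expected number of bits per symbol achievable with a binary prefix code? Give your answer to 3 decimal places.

Probabilities are the counts divided by 140.
Repeatedly combine the two least-probable nodes; the expected code length is the sum of the merged weights.
merge 3/140 + 1/10 → 17/140
merge 17/140 + 8/35 → 7/20
merge 37/140 + 7/20 → 43/70
merge 27/70 + 43/70 → 1
L = 17/140 + 7/20 + 43/70 + 1 = 73/35 ≈ 2.086 bits/symbol.

2.086 bits/symbol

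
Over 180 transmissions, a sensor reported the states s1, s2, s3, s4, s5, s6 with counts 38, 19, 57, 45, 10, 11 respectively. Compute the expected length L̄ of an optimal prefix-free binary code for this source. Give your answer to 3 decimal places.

2.339 bits/symbol

Probabilities are the counts divided by 180.
Repeatedly combine the two least-probable nodes; the expected code length is the sum of the merged weights.
merge 1/18 + 11/180 → 7/60
merge 19/180 + 7/60 → 2/9
merge 19/90 + 2/9 → 13/30
merge 1/4 + 19/60 → 17/30
merge 13/30 + 17/30 → 1
L = 7/60 + 2/9 + 13/30 + 17/30 + 1 = 421/180 ≈ 2.339 bits/symbol.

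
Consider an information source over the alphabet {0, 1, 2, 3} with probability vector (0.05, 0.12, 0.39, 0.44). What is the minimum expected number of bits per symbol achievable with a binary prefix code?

Repeatedly combine the two least-probable nodes; the expected code length is the sum of the merged weights.
merge 1/20 + 3/25 → 17/100
merge 17/100 + 39/100 → 14/25
merge 11/25 + 14/25 → 1
L = 17/100 + 14/25 + 1 = 173/100 = 1.73 bits/symbol.

1.73 bits/symbol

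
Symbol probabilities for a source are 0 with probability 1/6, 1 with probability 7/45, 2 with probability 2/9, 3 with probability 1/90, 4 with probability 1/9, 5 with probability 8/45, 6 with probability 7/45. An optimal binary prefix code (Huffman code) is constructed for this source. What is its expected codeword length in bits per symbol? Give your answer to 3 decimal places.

2.722 bits/symbol

Repeatedly combine the two least-probable nodes; the expected code length is the sum of the merged weights.
merge 1/90 + 1/9 → 11/90
merge 11/90 + 7/45 → 5/18
merge 7/45 + 1/6 → 29/90
merge 8/45 + 2/9 → 2/5
merge 5/18 + 29/90 → 3/5
merge 2/5 + 3/5 → 1
L = 11/90 + 5/18 + 29/90 + 2/5 + 3/5 + 1 = 49/18 ≈ 2.722 bits/symbol.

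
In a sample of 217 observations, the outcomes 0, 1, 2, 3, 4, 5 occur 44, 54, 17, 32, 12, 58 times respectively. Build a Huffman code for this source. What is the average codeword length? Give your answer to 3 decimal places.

Probabilities are the counts divided by 217.
Repeatedly combine the two least-probable nodes; the expected code length is the sum of the merged weights.
merge 12/217 + 17/217 → 29/217
merge 29/217 + 32/217 → 61/217
merge 44/217 + 54/217 → 14/31
merge 58/217 + 61/217 → 17/31
merge 14/31 + 17/31 → 1
L = 29/217 + 61/217 + 14/31 + 17/31 + 1 = 524/217 ≈ 2.415 bits/symbol.

2.415 bits/symbol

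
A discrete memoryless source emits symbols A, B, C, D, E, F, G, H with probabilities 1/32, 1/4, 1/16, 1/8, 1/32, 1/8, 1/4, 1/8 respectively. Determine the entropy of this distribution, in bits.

Each probability is a power of 1/2, so log₂(1/p) is an integer.
H = Σ p·log₂(1/p) = 1/32·5 + 1/4·2 + 1/16·4 + 1/8·3 + 1/32·5 + 1/8·3 + 1/4·2 + 1/8·3 = 2.6875 bits.

2.6875 bits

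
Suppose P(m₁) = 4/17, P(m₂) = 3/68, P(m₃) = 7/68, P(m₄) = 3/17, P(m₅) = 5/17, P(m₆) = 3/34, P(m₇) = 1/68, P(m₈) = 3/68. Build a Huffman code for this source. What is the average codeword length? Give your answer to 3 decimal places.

2.632 bits/symbol

Repeatedly combine the two least-probable nodes; the expected code length is the sum of the merged weights.
merge 1/68 + 3/68 → 1/17
merge 3/68 + 1/17 → 7/68
merge 3/34 + 7/68 → 13/68
merge 7/68 + 3/17 → 19/68
merge 13/68 + 4/17 → 29/68
merge 19/68 + 5/17 → 39/68
merge 29/68 + 39/68 → 1
L = 1/17 + 7/68 + 13/68 + 19/68 + 29/68 + 39/68 + 1 = 179/68 ≈ 2.632 bits/symbol.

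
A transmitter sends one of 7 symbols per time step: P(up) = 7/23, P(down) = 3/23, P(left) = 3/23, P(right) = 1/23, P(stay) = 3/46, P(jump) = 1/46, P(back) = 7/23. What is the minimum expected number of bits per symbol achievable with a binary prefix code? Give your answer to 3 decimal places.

2.457 bits/symbol

Repeatedly combine the two least-probable nodes; the expected code length is the sum of the merged weights.
merge 1/46 + 1/23 → 3/46
merge 3/46 + 3/46 → 3/23
merge 3/23 + 3/23 → 6/23
merge 3/23 + 6/23 → 9/23
merge 7/23 + 7/23 → 14/23
merge 9/23 + 14/23 → 1
L = 3/46 + 3/23 + 6/23 + 9/23 + 14/23 + 1 = 113/46 ≈ 2.457 bits/symbol.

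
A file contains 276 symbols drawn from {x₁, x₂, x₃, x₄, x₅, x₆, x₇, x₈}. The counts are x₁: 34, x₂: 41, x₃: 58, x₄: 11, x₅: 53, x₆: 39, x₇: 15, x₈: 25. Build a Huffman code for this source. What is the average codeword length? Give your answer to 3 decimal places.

Probabilities are the counts divided by 276.
Repeatedly combine the two least-probable nodes; the expected code length is the sum of the merged weights.
merge 11/276 + 5/92 → 13/138
merge 25/276 + 13/138 → 17/92
merge 17/138 + 13/92 → 73/276
merge 41/276 + 17/92 → 1/3
merge 53/276 + 29/138 → 37/92
merge 73/276 + 1/3 → 55/92
merge 37/92 + 55/92 → 1
L = 13/138 + 17/92 + 73/276 + 1/3 + 37/92 + 55/92 + 1 = 397/138 ≈ 2.877 bits/symbol.

2.877 bits/symbol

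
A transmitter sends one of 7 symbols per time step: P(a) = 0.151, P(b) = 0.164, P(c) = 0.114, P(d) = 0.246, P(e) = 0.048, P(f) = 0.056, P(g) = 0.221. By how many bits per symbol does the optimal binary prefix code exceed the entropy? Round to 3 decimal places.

0.018 bits

Entropy H = −Σ p log₂ p ≈ 2.6189 bits.
Huffman merges: 6/125+7/125→13/125; 13/125+57/500→109/500; 151/1000+41/250→63/200; 109/500+221/1000→439/1000; 123/500+63/200→561/1000; 439/1000+561/1000→1. L = 2637/1000 ≈ 2.6370.
L − H = 2.6370 − 2.6189 = 0.018 bits.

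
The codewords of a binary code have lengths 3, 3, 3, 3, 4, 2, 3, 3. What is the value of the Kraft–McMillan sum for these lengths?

With common denominator 2^4 = 16: Σ 2^(−ℓᵢ) = 2/16 + 2/16 + 2/16 + 2/16 + 1/16 + 4/16 + 2/16 + 2/16 = 17/16 = 1.0625.

1.0625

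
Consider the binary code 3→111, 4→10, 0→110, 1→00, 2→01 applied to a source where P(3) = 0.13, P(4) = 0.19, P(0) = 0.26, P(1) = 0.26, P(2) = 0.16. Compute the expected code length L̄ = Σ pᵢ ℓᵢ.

L̄ = Σ pᵢ·ℓᵢ = 0.13·3 + 0.19·2 + 0.26·3 + 0.26·2 + 0.16·2 = 2.39 bits/symbol.

2.39 bits/symbol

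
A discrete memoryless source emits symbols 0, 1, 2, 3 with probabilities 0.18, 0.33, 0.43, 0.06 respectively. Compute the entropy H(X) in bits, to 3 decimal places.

H = −Σ pᵢ log₂ pᵢ.
−0.18·log₂(0.18) = 0.4453
−0.33·log₂(0.33) = 0.5278
−0.43·log₂(0.43) = 0.5236
−0.06·log₂(0.06) = 0.2435
Sum ≈ 1.7402 → 1.740 bits.

1.740 bits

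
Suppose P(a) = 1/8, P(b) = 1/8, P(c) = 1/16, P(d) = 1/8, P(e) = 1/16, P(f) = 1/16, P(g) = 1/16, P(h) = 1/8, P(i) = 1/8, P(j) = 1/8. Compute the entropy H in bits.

3.25 bits

Each probability is a power of 1/2, so log₂(1/p) is an integer.
H = Σ p·log₂(1/p) = 1/8·3 + 1/8·3 + 1/16·4 + 1/8·3 + 1/16·4 + 1/16·4 + 1/16·4 + 1/8·3 + 1/8·3 + 1/8·3 = 3.25 bits.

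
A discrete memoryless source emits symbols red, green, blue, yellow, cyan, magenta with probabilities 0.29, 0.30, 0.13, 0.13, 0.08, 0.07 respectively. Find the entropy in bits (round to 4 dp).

H = −Σ pᵢ log₂ pᵢ.
−0.29·log₂(0.29) = 0.5179
−0.30·log₂(0.30) = 0.5211
−0.13·log₂(0.13) = 0.3826
−0.13·log₂(0.13) = 0.3826
−0.08·log₂(0.08) = 0.2915
−0.07·log₂(0.07) = 0.2686
Sum ≈ 2.3643 → 2.3643 bits.

2.3643 bits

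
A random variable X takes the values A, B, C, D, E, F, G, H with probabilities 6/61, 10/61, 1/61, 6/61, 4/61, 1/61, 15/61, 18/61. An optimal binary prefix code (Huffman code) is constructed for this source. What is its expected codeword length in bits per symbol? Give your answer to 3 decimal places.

Repeatedly combine the two least-probable nodes; the expected code length is the sum of the merged weights.
merge 1/61 + 1/61 → 2/61
merge 2/61 + 4/61 → 6/61
merge 6/61 + 6/61 → 12/61
merge 6/61 + 10/61 → 16/61
merge 12/61 + 15/61 → 27/61
merge 16/61 + 18/61 → 34/61
merge 27/61 + 34/61 → 1
L = 2/61 + 6/61 + 12/61 + 16/61 + 27/61 + 34/61 + 1 = 158/61 ≈ 2.590 bits/symbol.

2.590 bits/symbol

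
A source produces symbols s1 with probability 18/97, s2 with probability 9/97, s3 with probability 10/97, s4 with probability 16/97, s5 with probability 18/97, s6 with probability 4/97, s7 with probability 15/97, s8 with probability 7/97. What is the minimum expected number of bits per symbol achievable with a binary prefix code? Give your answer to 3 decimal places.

2.928 bits/symbol

Repeatedly combine the two least-probable nodes; the expected code length is the sum of the merged weights.
merge 4/97 + 7/97 → 11/97
merge 9/97 + 10/97 → 19/97
merge 11/97 + 15/97 → 26/97
merge 16/97 + 18/97 → 34/97
merge 18/97 + 19/97 → 37/97
merge 26/97 + 34/97 → 60/97
merge 37/97 + 60/97 → 1
L = 11/97 + 19/97 + 26/97 + 34/97 + 37/97 + 60/97 + 1 = 284/97 ≈ 2.928 bits/symbol.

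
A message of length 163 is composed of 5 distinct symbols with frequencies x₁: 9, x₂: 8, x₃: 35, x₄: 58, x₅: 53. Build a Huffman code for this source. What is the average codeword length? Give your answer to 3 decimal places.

Probabilities are the counts divided by 163.
Repeatedly combine the two least-probable nodes; the expected code length is the sum of the merged weights.
merge 8/163 + 9/163 → 17/163
merge 17/163 + 35/163 → 52/163
merge 52/163 + 53/163 → 105/163
merge 58/163 + 105/163 → 1
L = 17/163 + 52/163 + 105/163 + 1 = 337/163 ≈ 2.067 bits/symbol.

2.067 bits/symbol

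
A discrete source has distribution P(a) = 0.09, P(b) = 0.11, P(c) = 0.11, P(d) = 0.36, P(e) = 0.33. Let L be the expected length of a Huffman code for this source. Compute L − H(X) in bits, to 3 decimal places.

Entropy H = −Σ p log₂ p ≈ 2.0717 bits.
Huffman merges: 9/100+11/100→1/5; 11/100+1/5→31/100; 31/100+33/100→16/25; 9/25+16/25→1. L = 43/20 ≈ 2.1500.
L − H = 2.1500 − 2.0717 = 0.078 bits.

0.078 bits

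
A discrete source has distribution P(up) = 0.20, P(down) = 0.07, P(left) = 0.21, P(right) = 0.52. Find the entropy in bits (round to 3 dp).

H = −Σ pᵢ log₂ pᵢ.
−0.20·log₂(0.20) = 0.4644
−0.07·log₂(0.07) = 0.2686
−0.21·log₂(0.21) = 0.4728
−0.52·log₂(0.52) = 0.4906
Sum ≈ 1.6963 → 1.696 bits.

1.696 bits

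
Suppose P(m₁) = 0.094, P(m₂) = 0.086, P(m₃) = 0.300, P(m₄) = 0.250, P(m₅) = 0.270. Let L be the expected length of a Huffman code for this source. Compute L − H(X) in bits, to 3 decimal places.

Entropy H = −Σ p log₂ p ≈ 2.1562 bits.
Huffman merges: 43/500+47/500→9/50; 9/50+1/4→43/100; 27/100+3/10→57/100; 43/100+57/100→1. L = 109/50 ≈ 2.1800.
L − H = 2.1800 − 2.1562 = 0.024 bits.

0.024 bits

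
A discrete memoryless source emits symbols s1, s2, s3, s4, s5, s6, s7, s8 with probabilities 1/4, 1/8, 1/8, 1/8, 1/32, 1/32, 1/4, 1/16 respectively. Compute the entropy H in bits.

2.6875 bits

Each probability is a power of 1/2, so log₂(1/p) is an integer.
H = Σ p·log₂(1/p) = 1/4·2 + 1/8·3 + 1/8·3 + 1/8·3 + 1/32·5 + 1/32·5 + 1/4·2 + 1/16·4 = 2.6875 bits.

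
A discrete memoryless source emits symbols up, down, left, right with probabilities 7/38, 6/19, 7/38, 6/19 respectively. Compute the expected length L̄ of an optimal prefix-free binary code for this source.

2 bits/symbol

Repeatedly combine the two least-probable nodes; the expected code length is the sum of the merged weights.
merge 7/38 + 7/38 → 7/19
merge 6/19 + 6/19 → 12/19
merge 7/19 + 12/19 → 1
L = 7/19 + 12/19 + 1 = 2 bits/symbol.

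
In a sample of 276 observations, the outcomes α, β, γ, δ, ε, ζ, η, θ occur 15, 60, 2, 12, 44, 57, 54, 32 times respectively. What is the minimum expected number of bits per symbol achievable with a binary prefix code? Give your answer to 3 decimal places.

2.732 bits/symbol

Probabilities are the counts divided by 276.
Repeatedly combine the two least-probable nodes; the expected code length is the sum of the merged weights.
merge 1/138 + 1/23 → 7/138
merge 7/138 + 5/92 → 29/276
merge 29/276 + 8/69 → 61/276
merge 11/69 + 9/46 → 49/138
merge 19/92 + 5/23 → 39/92
merge 61/276 + 49/138 → 53/92
merge 39/92 + 53/92 → 1
L = 7/138 + 29/276 + 61/276 + 49/138 + 39/92 + 53/92 + 1 = 377/138 ≈ 2.732 bits/symbol.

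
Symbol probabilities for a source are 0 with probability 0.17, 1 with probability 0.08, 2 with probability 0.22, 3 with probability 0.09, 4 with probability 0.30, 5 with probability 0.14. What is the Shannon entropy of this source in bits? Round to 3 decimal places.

H = −Σ pᵢ log₂ pᵢ.
−0.17·log₂(0.17) = 0.4346
−0.08·log₂(0.08) = 0.2915
−0.22·log₂(0.22) = 0.4806
−0.09·log₂(0.09) = 0.3127
−0.30·log₂(0.30) = 0.5211
−0.14·log₂(0.14) = 0.3971
Sum ≈ 2.4375 → 2.438 bits.

2.438 bits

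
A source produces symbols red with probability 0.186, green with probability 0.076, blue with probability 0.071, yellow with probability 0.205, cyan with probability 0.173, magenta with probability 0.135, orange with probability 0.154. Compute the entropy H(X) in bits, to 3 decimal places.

H = −Σ pᵢ log₂ pᵢ.
−0.186·log₂(0.186) = 0.4514
−0.076·log₂(0.076) = 0.2826
−0.071·log₂(0.071) = 0.2709
−0.205·log₂(0.205) = 0.4687
−0.173·log₂(0.173) = 0.4379
−0.135·log₂(0.135) = 0.3900
−0.154·log₂(0.154) = 0.4156
Sum ≈ 2.7171 → 2.717 bits.

2.717 bits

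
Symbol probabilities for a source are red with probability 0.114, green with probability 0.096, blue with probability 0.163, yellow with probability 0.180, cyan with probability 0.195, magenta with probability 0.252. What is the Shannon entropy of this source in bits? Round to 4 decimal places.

H = −Σ pᵢ log₂ pᵢ.
−0.114·log₂(0.114) = 0.3571
−0.096·log₂(0.096) = 0.3246
−0.163·log₂(0.163) = 0.4266
−0.180·log₂(0.180) = 0.4453
−0.195·log₂(0.195) = 0.4599
−0.252·log₂(0.252) = 0.5011
Sum ≈ 2.5146 → 2.5146 bits.

2.5146 bits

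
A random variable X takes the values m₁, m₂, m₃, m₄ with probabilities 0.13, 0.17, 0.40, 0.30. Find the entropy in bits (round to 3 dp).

H = −Σ pᵢ log₂ pᵢ.
−0.13·log₂(0.13) = 0.3826
−0.17·log₂(0.17) = 0.4346
−0.40·log₂(0.40) = 0.5288
−0.30·log₂(0.30) = 0.5211
Sum ≈ 1.8671 → 1.867 bits.

1.867 bits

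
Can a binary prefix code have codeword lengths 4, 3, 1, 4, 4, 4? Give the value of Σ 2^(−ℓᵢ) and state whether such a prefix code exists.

With common denominator 2^4 = 16: Σ 2^(−ℓᵢ) = 1/16 + 2/16 + 8/16 + 1/16 + 1/16 + 1/16 = 14/16 = 0.875.
Kraft's inequality requires Σ ≤ 1; here Σ = 0.875 ≤ 1, so such a prefix code exists.

0.875; yes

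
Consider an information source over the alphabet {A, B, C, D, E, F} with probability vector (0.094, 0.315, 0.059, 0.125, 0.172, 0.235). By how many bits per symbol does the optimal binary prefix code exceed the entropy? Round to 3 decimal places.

0.042 bits

Entropy H = −Σ p log₂ p ≈ 2.3893 bits.
Huffman merges: 59/1000+47/500→153/1000; 1/8+153/1000→139/500; 43/250+47/200→407/1000; 139/500+63/200→593/1000; 407/1000+593/1000→1. L = 2431/1000 ≈ 2.4310.
L − H = 2.4310 − 2.3893 = 0.042 bits.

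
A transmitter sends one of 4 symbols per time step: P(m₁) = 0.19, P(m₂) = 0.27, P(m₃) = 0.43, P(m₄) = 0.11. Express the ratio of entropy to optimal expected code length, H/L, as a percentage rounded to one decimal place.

Entropy H = −Σ p log₂ p ≈ 1.8391 bits.
Huffman merges: 11/100+19/100→3/10; 27/100+3/10→57/100; 43/100+57/100→1. L = 187/100 ≈ 1.8700.
Efficiency = H/L = 1.8391/1.8700 = 98.3%.

98.3%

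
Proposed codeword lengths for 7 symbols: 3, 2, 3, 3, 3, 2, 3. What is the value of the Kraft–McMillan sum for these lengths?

1.125

With common denominator 2^3 = 8: Σ 2^(−ℓᵢ) = 1/8 + 2/8 + 1/8 + 1/8 + 1/8 + 2/8 + 1/8 = 9/8 = 1.125.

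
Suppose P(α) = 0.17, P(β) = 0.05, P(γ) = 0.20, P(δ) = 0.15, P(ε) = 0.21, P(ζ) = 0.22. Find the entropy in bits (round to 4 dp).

2.4790 bits

H = −Σ pᵢ log₂ pᵢ.
−0.17·log₂(0.17) = 0.4346
−0.05·log₂(0.05) = 0.2161
−0.20·log₂(0.20) = 0.4644
−0.15·log₂(0.15) = 0.4105
−0.21·log₂(0.21) = 0.4728
−0.22·log₂(0.22) = 0.4806
Sum ≈ 2.4790 → 2.4790 bits.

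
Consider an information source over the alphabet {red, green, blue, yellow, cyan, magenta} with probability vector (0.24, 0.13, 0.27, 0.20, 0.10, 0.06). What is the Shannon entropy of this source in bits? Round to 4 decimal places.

H = −Σ pᵢ log₂ pᵢ.
−0.24·log₂(0.24) = 0.4941
−0.13·log₂(0.13) = 0.3826
−0.27·log₂(0.27) = 0.5100
−0.20·log₂(0.20) = 0.4644
−0.10·log₂(0.10) = 0.3322
−0.06·log₂(0.06) = 0.2435
Sum ≈ 2.4269 → 2.4269 bits.

2.4269 bits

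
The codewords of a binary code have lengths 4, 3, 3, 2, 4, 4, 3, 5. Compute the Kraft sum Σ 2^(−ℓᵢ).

0.84375

With common denominator 2^5 = 32: Σ 2^(−ℓᵢ) = 2/32 + 4/32 + 4/32 + 8/32 + 2/32 + 2/32 + 4/32 + 1/32 = 27/32 = 0.84375.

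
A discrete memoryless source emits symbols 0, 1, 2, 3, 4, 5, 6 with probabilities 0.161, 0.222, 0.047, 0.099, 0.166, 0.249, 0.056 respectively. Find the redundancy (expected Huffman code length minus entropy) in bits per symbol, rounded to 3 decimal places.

0.026 bits

Entropy H = −Σ p log₂ p ≈ 2.6063 bits.
Huffman merges: 47/1000+7/125→103/1000; 99/1000+103/1000→101/500; 161/1000+83/500→327/1000; 101/500+111/500→53/125; 249/1000+327/1000→72/125; 53/125+72/125→1. L = 329/125 ≈ 2.6320.
L − H = 2.6320 − 2.6063 = 0.026 bits.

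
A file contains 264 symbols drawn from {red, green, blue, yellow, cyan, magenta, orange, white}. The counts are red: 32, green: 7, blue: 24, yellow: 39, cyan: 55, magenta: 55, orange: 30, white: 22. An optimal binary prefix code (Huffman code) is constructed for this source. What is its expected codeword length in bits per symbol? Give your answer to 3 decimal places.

Probabilities are the counts divided by 264.
Repeatedly combine the two least-probable nodes; the expected code length is the sum of the merged weights.
merge 7/264 + 1/12 → 29/264
merge 1/11 + 29/264 → 53/264
merge 5/44 + 4/33 → 31/132
merge 13/88 + 53/264 → 23/66
merge 5/24 + 5/24 → 5/12
merge 31/132 + 23/66 → 7/12
merge 5/12 + 7/12 → 1
L = 29/264 + 53/264 + 31/132 + 23/66 + 5/12 + 7/12 + 1 = 191/66 ≈ 2.894 bits/symbol.

2.894 bits/symbol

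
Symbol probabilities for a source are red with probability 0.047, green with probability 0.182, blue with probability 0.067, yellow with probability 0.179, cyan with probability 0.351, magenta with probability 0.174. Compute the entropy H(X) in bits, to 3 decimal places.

2.329 bits

H = −Σ pᵢ log₂ pᵢ.
−0.047·log₂(0.047) = 0.2073
−0.182·log₂(0.182) = 0.4474
−0.067·log₂(0.067) = 0.2613
−0.179·log₂(0.179) = 0.4443
−0.351·log₂(0.351) = 0.5302
−0.174·log₂(0.174) = 0.4390
Sum ≈ 2.3294 → 2.329 bits.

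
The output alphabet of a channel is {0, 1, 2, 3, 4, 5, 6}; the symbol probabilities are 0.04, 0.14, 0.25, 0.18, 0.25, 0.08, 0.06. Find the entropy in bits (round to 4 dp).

H = −Σ pᵢ log₂ pᵢ.
−0.04·log₂(0.04) = 0.1858
−0.14·log₂(0.14) = 0.3971
−0.25·log₂(0.25) = 0.5000
−0.18·log₂(0.18) = 0.4453
−0.25·log₂(0.25) = 0.5000
−0.08·log₂(0.08) = 0.2915
−0.06·log₂(0.06) = 0.2435
Sum ≈ 2.5632 → 2.5632 bits.

2.5632 bits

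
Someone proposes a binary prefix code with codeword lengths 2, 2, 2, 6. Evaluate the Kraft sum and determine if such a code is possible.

0.765625; yes

With common denominator 2^6 = 64: Σ 2^(−ℓᵢ) = 16/64 + 16/64 + 16/64 + 1/64 = 49/64 = 0.765625.
Kraft's inequality requires Σ ≤ 1; here Σ = 0.765625 ≤ 1, so such a prefix code exists.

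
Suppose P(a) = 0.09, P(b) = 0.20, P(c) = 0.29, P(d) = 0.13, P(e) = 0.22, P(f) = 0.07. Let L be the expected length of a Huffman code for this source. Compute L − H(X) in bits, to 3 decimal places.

Entropy H = −Σ p log₂ p ≈ 2.4267 bits.
Huffman merges: 7/100+9/100→4/25; 13/100+4/25→29/100; 1/5+11/50→21/50; 29/100+29/100→29/50; 21/50+29/50→1. L = 49/20 ≈ 2.4500.
L − H = 2.4500 − 2.4267 = 0.023 bits.

0.023 bits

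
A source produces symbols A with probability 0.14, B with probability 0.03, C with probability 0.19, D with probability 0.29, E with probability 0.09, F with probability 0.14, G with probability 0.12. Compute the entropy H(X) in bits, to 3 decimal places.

H = −Σ pᵢ log₂ pᵢ.
−0.14·log₂(0.14) = 0.3971
−0.03·log₂(0.03) = 0.1518
−0.19·log₂(0.19) = 0.4552
−0.29·log₂(0.29) = 0.5179
−0.09·log₂(0.09) = 0.3127
−0.14·log₂(0.14) = 0.3971
−0.12·log₂(0.12) = 0.3671
Sum ≈ 2.5988 → 2.599 bits.

2.599 bits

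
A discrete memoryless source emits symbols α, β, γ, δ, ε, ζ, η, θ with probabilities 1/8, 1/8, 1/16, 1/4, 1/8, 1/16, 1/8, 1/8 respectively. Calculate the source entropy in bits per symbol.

Each probability is a power of 1/2, so log₂(1/p) is an integer.
H = Σ p·log₂(1/p) = 1/8·3 + 1/8·3 + 1/16·4 + 1/4·2 + 1/8·3 + 1/16·4 + 1/8·3 + 1/8·3 = 2.875 bits.

2.875 bits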